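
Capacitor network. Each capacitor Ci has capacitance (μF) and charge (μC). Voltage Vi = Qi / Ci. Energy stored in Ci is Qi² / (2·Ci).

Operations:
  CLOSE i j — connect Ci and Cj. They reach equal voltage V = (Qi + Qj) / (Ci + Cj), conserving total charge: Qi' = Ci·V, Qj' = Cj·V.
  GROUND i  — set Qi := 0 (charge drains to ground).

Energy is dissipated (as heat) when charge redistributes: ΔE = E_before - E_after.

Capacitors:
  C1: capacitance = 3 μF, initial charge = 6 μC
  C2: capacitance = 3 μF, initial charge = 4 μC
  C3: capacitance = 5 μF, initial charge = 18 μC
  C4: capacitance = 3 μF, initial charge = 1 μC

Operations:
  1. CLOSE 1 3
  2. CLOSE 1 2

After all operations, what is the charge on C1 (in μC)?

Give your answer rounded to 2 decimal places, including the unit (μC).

Initial: C1(3μF, Q=6μC, V=2.00V), C2(3μF, Q=4μC, V=1.33V), C3(5μF, Q=18μC, V=3.60V), C4(3μF, Q=1μC, V=0.33V)
Op 1: CLOSE 1-3: Q_total=24.00, C_total=8.00, V=3.00; Q1=9.00, Q3=15.00; dissipated=2.400
Op 2: CLOSE 1-2: Q_total=13.00, C_total=6.00, V=2.17; Q1=6.50, Q2=6.50; dissipated=2.083
Final charges: Q1=6.50, Q2=6.50, Q3=15.00, Q4=1.00

Answer: 6.50 μC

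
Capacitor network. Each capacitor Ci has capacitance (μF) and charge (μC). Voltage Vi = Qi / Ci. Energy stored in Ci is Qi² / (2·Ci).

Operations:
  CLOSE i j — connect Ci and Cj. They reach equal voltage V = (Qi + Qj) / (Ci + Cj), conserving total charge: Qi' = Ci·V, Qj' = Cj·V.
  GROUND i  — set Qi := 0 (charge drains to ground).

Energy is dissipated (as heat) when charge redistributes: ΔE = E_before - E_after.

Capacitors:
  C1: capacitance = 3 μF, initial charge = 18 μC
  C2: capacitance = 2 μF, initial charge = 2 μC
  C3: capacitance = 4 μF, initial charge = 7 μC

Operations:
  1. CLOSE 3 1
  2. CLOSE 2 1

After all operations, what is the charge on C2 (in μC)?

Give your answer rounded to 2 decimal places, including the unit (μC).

Answer: 5.09 μC

Derivation:
Initial: C1(3μF, Q=18μC, V=6.00V), C2(2μF, Q=2μC, V=1.00V), C3(4μF, Q=7μC, V=1.75V)
Op 1: CLOSE 3-1: Q_total=25.00, C_total=7.00, V=3.57; Q3=14.29, Q1=10.71; dissipated=15.482
Op 2: CLOSE 2-1: Q_total=12.71, C_total=5.00, V=2.54; Q2=5.09, Q1=7.63; dissipated=3.967
Final charges: Q1=7.63, Q2=5.09, Q3=14.29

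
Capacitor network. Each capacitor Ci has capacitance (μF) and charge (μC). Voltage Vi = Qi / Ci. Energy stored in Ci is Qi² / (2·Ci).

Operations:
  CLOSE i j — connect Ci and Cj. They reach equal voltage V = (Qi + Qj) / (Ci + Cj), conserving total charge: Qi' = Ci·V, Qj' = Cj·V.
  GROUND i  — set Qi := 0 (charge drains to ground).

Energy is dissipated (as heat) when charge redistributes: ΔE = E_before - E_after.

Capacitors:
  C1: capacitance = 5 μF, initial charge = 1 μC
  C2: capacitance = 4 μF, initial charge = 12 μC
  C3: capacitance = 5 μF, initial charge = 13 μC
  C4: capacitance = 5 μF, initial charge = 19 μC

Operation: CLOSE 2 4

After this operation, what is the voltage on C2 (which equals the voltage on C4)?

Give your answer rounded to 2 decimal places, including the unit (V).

Answer: 3.44 V

Derivation:
Initial: C1(5μF, Q=1μC, V=0.20V), C2(4μF, Q=12μC, V=3.00V), C3(5μF, Q=13μC, V=2.60V), C4(5μF, Q=19μC, V=3.80V)
Op 1: CLOSE 2-4: Q_total=31.00, C_total=9.00, V=3.44; Q2=13.78, Q4=17.22; dissipated=0.711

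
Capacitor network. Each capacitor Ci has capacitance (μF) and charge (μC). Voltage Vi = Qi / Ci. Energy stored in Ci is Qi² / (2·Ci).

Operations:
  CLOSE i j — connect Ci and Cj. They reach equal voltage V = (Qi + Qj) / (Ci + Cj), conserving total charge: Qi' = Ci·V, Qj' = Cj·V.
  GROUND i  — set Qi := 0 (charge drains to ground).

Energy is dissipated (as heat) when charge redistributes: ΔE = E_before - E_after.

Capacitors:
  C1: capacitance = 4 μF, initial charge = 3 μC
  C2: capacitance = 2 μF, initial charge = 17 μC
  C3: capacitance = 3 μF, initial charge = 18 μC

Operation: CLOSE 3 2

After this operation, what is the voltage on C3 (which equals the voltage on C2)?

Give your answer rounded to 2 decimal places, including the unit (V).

Answer: 7.00 V

Derivation:
Initial: C1(4μF, Q=3μC, V=0.75V), C2(2μF, Q=17μC, V=8.50V), C3(3μF, Q=18μC, V=6.00V)
Op 1: CLOSE 3-2: Q_total=35.00, C_total=5.00, V=7.00; Q3=21.00, Q2=14.00; dissipated=3.750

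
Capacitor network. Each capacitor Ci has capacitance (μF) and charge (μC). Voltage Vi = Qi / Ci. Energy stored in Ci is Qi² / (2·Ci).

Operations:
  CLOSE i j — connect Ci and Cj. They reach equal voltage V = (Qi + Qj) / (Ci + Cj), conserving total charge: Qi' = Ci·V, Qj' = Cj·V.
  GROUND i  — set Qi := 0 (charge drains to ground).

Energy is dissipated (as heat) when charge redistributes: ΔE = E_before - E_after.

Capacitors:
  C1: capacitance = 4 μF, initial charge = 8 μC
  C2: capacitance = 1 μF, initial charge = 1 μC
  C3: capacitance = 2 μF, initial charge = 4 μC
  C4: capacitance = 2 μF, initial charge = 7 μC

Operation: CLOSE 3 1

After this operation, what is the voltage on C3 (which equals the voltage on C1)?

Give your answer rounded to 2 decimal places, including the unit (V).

Answer: 2.00 V

Derivation:
Initial: C1(4μF, Q=8μC, V=2.00V), C2(1μF, Q=1μC, V=1.00V), C3(2μF, Q=4μC, V=2.00V), C4(2μF, Q=7μC, V=3.50V)
Op 1: CLOSE 3-1: Q_total=12.00, C_total=6.00, V=2.00; Q3=4.00, Q1=8.00; dissipated=0.000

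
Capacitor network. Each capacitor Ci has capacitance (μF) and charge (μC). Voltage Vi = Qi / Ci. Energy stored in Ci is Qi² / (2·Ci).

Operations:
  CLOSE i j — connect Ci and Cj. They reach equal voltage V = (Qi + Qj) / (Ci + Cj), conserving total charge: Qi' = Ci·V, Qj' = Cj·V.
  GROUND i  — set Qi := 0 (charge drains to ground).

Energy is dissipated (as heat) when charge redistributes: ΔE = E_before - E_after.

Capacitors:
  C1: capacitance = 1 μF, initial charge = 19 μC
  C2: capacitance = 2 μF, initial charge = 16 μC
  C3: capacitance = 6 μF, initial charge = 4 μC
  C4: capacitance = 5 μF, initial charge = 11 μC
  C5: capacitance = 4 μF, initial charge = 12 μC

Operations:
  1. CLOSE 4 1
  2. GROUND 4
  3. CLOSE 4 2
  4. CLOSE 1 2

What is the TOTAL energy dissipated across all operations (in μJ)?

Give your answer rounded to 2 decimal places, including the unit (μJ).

Initial: C1(1μF, Q=19μC, V=19.00V), C2(2μF, Q=16μC, V=8.00V), C3(6μF, Q=4μC, V=0.67V), C4(5μF, Q=11μC, V=2.20V), C5(4μF, Q=12μC, V=3.00V)
Op 1: CLOSE 4-1: Q_total=30.00, C_total=6.00, V=5.00; Q4=25.00, Q1=5.00; dissipated=117.600
Op 2: GROUND 4: Q4=0; energy lost=62.500
Op 3: CLOSE 4-2: Q_total=16.00, C_total=7.00, V=2.29; Q4=11.43, Q2=4.57; dissipated=45.714
Op 4: CLOSE 1-2: Q_total=9.57, C_total=3.00, V=3.19; Q1=3.19, Q2=6.38; dissipated=2.456
Total dissipated: 228.270 μJ

Answer: 228.27 μJ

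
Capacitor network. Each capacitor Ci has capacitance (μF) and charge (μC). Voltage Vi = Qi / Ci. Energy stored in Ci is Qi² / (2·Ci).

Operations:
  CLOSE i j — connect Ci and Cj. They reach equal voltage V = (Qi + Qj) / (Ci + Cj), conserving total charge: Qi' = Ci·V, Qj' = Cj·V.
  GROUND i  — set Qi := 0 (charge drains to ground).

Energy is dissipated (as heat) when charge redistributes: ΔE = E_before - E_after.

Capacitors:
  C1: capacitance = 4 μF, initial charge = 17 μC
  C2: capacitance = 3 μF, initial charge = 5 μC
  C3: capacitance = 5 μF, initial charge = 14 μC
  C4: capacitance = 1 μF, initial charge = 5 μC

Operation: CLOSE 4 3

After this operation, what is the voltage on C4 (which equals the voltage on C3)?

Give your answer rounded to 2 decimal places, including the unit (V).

Initial: C1(4μF, Q=17μC, V=4.25V), C2(3μF, Q=5μC, V=1.67V), C3(5μF, Q=14μC, V=2.80V), C4(1μF, Q=5μC, V=5.00V)
Op 1: CLOSE 4-3: Q_total=19.00, C_total=6.00, V=3.17; Q4=3.17, Q3=15.83; dissipated=2.017

Answer: 3.17 V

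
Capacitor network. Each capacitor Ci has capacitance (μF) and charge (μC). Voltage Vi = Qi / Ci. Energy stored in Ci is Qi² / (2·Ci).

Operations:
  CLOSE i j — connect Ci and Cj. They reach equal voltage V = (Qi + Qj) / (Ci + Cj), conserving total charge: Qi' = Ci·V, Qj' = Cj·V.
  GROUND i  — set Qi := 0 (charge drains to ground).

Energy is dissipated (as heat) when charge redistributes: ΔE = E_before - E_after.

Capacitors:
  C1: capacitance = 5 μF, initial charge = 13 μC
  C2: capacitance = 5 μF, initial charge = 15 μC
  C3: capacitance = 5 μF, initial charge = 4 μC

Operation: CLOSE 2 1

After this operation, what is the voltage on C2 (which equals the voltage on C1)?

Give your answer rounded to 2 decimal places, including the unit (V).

Answer: 2.80 V

Derivation:
Initial: C1(5μF, Q=13μC, V=2.60V), C2(5μF, Q=15μC, V=3.00V), C3(5μF, Q=4μC, V=0.80V)
Op 1: CLOSE 2-1: Q_total=28.00, C_total=10.00, V=2.80; Q2=14.00, Q1=14.00; dissipated=0.200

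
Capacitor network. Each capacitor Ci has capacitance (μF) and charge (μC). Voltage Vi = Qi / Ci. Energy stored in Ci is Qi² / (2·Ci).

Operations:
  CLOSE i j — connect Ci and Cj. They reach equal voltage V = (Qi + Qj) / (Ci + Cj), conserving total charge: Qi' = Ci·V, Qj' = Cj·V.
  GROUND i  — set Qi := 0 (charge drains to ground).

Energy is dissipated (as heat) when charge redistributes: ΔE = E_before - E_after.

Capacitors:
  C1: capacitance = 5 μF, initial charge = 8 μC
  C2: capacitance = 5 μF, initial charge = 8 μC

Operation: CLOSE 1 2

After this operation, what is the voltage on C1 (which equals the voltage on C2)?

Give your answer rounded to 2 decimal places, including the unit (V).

Answer: 1.60 V

Derivation:
Initial: C1(5μF, Q=8μC, V=1.60V), C2(5μF, Q=8μC, V=1.60V)
Op 1: CLOSE 1-2: Q_total=16.00, C_total=10.00, V=1.60; Q1=8.00, Q2=8.00; dissipated=0.000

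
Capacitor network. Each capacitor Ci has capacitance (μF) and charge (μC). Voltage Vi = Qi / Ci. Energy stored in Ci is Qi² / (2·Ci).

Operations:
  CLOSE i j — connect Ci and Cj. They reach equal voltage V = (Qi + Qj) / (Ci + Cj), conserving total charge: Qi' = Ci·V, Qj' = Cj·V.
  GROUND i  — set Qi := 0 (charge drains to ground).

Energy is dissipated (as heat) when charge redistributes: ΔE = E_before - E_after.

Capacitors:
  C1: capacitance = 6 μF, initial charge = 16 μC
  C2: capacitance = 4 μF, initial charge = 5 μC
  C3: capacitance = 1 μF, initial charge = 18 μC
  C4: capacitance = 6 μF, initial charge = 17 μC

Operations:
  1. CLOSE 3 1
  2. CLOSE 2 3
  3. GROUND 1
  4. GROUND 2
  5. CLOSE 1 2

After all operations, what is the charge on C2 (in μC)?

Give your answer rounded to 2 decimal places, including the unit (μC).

Initial: C1(6μF, Q=16μC, V=2.67V), C2(4μF, Q=5μC, V=1.25V), C3(1μF, Q=18μC, V=18.00V), C4(6μF, Q=17μC, V=2.83V)
Op 1: CLOSE 3-1: Q_total=34.00, C_total=7.00, V=4.86; Q3=4.86, Q1=29.14; dissipated=100.762
Op 2: CLOSE 2-3: Q_total=9.86, C_total=5.00, V=1.97; Q2=7.89, Q3=1.97; dissipated=5.205
Op 3: GROUND 1: Q1=0; energy lost=70.776
Op 4: GROUND 2: Q2=0; energy lost=7.773
Op 5: CLOSE 1-2: Q_total=0.00, C_total=10.00, V=0.00; Q1=0.00, Q2=0.00; dissipated=0.000
Final charges: Q1=0.00, Q2=0.00, Q3=1.97, Q4=17.00

Answer: 0.00 μC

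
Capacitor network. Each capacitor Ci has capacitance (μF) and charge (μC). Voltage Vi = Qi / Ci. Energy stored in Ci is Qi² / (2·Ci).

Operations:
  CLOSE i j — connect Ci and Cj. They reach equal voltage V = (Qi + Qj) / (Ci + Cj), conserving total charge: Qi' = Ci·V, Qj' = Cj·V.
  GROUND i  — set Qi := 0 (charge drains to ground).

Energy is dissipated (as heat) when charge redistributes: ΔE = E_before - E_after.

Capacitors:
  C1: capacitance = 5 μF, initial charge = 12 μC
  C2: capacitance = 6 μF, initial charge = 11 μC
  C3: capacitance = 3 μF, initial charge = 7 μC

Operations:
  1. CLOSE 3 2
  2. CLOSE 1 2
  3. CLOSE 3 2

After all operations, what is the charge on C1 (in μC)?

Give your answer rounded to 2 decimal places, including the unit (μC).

Answer: 10.91 μC

Derivation:
Initial: C1(5μF, Q=12μC, V=2.40V), C2(6μF, Q=11μC, V=1.83V), C3(3μF, Q=7μC, V=2.33V)
Op 1: CLOSE 3-2: Q_total=18.00, C_total=9.00, V=2.00; Q3=6.00, Q2=12.00; dissipated=0.250
Op 2: CLOSE 1-2: Q_total=24.00, C_total=11.00, V=2.18; Q1=10.91, Q2=13.09; dissipated=0.218
Op 3: CLOSE 3-2: Q_total=19.09, C_total=9.00, V=2.12; Q3=6.36, Q2=12.73; dissipated=0.033
Final charges: Q1=10.91, Q2=12.73, Q3=6.36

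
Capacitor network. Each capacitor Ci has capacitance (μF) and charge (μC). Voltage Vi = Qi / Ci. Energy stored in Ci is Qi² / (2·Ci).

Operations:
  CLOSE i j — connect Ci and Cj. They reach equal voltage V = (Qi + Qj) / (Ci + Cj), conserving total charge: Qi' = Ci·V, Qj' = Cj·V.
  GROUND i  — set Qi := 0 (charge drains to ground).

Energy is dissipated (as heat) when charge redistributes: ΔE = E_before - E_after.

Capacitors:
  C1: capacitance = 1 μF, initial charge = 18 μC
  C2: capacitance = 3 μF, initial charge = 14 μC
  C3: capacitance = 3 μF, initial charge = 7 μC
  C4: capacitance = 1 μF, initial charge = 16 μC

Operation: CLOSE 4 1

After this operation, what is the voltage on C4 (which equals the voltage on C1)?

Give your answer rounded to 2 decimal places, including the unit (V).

Answer: 17.00 V

Derivation:
Initial: C1(1μF, Q=18μC, V=18.00V), C2(3μF, Q=14μC, V=4.67V), C3(3μF, Q=7μC, V=2.33V), C4(1μF, Q=16μC, V=16.00V)
Op 1: CLOSE 4-1: Q_total=34.00, C_total=2.00, V=17.00; Q4=17.00, Q1=17.00; dissipated=1.000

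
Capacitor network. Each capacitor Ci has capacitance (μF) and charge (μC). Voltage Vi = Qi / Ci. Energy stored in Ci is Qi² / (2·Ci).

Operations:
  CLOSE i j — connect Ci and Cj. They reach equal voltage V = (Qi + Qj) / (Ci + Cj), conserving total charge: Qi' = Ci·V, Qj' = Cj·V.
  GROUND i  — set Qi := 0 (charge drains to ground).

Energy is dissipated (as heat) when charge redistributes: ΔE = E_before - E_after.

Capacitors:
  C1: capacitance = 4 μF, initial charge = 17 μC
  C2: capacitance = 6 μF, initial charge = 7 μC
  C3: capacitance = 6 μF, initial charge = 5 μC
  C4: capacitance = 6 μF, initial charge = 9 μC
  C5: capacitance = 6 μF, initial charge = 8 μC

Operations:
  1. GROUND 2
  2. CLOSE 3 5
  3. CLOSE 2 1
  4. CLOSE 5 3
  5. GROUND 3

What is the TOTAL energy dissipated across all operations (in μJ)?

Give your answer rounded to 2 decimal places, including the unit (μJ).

Initial: C1(4μF, Q=17μC, V=4.25V), C2(6μF, Q=7μC, V=1.17V), C3(6μF, Q=5μC, V=0.83V), C4(6μF, Q=9μC, V=1.50V), C5(6μF, Q=8μC, V=1.33V)
Op 1: GROUND 2: Q2=0; energy lost=4.083
Op 2: CLOSE 3-5: Q_total=13.00, C_total=12.00, V=1.08; Q3=6.50, Q5=6.50; dissipated=0.375
Op 3: CLOSE 2-1: Q_total=17.00, C_total=10.00, V=1.70; Q2=10.20, Q1=6.80; dissipated=21.675
Op 4: CLOSE 5-3: Q_total=13.00, C_total=12.00, V=1.08; Q5=6.50, Q3=6.50; dissipated=0.000
Op 5: GROUND 3: Q3=0; energy lost=3.521
Total dissipated: 29.654 μJ

Answer: 29.65 μJ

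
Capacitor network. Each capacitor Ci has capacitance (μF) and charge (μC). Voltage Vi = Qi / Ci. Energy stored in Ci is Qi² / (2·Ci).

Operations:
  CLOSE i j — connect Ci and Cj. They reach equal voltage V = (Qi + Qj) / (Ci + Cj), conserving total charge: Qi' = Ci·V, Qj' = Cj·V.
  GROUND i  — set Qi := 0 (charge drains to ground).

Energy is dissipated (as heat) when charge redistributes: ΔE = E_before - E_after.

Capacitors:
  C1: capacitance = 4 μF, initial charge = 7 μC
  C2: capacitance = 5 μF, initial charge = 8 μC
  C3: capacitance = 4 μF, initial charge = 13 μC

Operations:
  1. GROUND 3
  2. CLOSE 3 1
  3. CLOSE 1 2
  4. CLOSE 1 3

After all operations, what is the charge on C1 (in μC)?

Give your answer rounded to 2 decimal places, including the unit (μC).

Initial: C1(4μF, Q=7μC, V=1.75V), C2(5μF, Q=8μC, V=1.60V), C3(4μF, Q=13μC, V=3.25V)
Op 1: GROUND 3: Q3=0; energy lost=21.125
Op 2: CLOSE 3-1: Q_total=7.00, C_total=8.00, V=0.88; Q3=3.50, Q1=3.50; dissipated=3.062
Op 3: CLOSE 1-2: Q_total=11.50, C_total=9.00, V=1.28; Q1=5.11, Q2=6.39; dissipated=0.584
Op 4: CLOSE 1-3: Q_total=8.61, C_total=8.00, V=1.08; Q1=4.31, Q3=4.31; dissipated=0.162
Final charges: Q1=4.31, Q2=6.39, Q3=4.31

Answer: 4.31 μC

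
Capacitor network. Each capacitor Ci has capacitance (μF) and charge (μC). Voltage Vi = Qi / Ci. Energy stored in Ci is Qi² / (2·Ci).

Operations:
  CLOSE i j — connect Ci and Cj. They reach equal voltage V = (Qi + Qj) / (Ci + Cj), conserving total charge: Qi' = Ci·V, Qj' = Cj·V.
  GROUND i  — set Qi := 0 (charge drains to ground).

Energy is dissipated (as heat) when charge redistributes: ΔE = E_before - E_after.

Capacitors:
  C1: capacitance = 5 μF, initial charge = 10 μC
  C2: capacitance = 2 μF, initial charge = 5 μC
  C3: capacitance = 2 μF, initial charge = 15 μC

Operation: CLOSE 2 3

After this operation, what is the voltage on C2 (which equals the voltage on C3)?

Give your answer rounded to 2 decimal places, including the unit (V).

Answer: 5.00 V

Derivation:
Initial: C1(5μF, Q=10μC, V=2.00V), C2(2μF, Q=5μC, V=2.50V), C3(2μF, Q=15μC, V=7.50V)
Op 1: CLOSE 2-3: Q_total=20.00, C_total=4.00, V=5.00; Q2=10.00, Q3=10.00; dissipated=12.500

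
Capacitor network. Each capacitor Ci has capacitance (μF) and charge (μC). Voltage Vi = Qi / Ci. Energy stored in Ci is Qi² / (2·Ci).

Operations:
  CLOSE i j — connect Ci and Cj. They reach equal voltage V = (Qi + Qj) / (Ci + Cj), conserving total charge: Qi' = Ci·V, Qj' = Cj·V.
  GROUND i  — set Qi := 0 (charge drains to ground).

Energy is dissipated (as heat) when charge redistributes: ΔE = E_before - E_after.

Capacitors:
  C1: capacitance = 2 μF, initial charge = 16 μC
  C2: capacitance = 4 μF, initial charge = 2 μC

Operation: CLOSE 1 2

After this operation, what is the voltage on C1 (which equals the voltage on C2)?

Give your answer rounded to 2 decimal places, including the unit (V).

Initial: C1(2μF, Q=16μC, V=8.00V), C2(4μF, Q=2μC, V=0.50V)
Op 1: CLOSE 1-2: Q_total=18.00, C_total=6.00, V=3.00; Q1=6.00, Q2=12.00; dissipated=37.500

Answer: 3.00 V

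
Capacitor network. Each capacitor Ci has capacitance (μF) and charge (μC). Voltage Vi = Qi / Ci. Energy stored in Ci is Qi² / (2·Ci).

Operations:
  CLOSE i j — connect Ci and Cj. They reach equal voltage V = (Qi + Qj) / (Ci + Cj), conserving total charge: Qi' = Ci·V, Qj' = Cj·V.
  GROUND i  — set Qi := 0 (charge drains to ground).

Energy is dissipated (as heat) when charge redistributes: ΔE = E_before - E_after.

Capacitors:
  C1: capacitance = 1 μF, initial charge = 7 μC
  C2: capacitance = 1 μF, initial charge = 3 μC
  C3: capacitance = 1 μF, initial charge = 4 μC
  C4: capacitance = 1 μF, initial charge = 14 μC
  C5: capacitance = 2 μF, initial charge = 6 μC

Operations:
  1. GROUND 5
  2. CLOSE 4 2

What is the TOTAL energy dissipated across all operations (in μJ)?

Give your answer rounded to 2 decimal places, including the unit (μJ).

Answer: 39.25 μJ

Derivation:
Initial: C1(1μF, Q=7μC, V=7.00V), C2(1μF, Q=3μC, V=3.00V), C3(1μF, Q=4μC, V=4.00V), C4(1μF, Q=14μC, V=14.00V), C5(2μF, Q=6μC, V=3.00V)
Op 1: GROUND 5: Q5=0; energy lost=9.000
Op 2: CLOSE 4-2: Q_total=17.00, C_total=2.00, V=8.50; Q4=8.50, Q2=8.50; dissipated=30.250
Total dissipated: 39.250 μJ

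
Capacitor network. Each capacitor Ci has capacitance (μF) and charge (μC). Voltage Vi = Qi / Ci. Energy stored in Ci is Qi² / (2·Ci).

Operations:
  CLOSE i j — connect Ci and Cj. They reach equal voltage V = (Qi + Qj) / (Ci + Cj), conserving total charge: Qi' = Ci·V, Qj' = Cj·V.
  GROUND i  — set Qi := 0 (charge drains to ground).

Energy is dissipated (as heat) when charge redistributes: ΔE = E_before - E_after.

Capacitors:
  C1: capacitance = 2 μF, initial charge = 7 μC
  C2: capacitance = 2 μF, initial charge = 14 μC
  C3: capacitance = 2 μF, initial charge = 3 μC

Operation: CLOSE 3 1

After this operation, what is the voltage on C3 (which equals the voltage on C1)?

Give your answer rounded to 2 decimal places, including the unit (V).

Answer: 2.50 V

Derivation:
Initial: C1(2μF, Q=7μC, V=3.50V), C2(2μF, Q=14μC, V=7.00V), C3(2μF, Q=3μC, V=1.50V)
Op 1: CLOSE 3-1: Q_total=10.00, C_total=4.00, V=2.50; Q3=5.00, Q1=5.00; dissipated=2.000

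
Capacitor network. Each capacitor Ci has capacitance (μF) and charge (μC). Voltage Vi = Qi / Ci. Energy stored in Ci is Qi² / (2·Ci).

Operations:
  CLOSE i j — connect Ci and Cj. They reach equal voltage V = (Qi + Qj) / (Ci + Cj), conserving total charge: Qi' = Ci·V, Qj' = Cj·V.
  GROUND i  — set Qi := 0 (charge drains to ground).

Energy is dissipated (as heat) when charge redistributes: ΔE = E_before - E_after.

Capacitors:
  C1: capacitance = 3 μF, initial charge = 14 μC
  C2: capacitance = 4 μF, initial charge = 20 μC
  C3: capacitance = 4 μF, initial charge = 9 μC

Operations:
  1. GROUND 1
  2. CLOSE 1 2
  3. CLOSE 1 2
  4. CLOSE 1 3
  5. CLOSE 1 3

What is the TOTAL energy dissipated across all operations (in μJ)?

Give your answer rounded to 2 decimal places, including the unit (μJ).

Answer: 54.41 μJ

Derivation:
Initial: C1(3μF, Q=14μC, V=4.67V), C2(4μF, Q=20μC, V=5.00V), C3(4μF, Q=9μC, V=2.25V)
Op 1: GROUND 1: Q1=0; energy lost=32.667
Op 2: CLOSE 1-2: Q_total=20.00, C_total=7.00, V=2.86; Q1=8.57, Q2=11.43; dissipated=21.429
Op 3: CLOSE 1-2: Q_total=20.00, C_total=7.00, V=2.86; Q1=8.57, Q2=11.43; dissipated=0.000
Op 4: CLOSE 1-3: Q_total=17.57, C_total=7.00, V=2.51; Q1=7.53, Q3=10.04; dissipated=0.316
Op 5: CLOSE 1-3: Q_total=17.57, C_total=7.00, V=2.51; Q1=7.53, Q3=10.04; dissipated=0.000
Total dissipated: 54.411 μJ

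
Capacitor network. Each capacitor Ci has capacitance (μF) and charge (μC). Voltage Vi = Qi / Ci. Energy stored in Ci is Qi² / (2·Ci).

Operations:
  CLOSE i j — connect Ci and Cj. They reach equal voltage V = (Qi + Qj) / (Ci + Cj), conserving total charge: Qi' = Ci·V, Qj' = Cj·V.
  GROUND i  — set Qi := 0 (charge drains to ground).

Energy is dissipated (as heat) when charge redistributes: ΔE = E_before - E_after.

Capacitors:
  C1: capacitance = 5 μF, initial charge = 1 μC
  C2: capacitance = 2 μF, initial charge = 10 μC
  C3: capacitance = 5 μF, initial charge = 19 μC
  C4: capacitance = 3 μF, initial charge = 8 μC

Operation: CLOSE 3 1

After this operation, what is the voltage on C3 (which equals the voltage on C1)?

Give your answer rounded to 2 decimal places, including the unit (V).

Answer: 2.00 V

Derivation:
Initial: C1(5μF, Q=1μC, V=0.20V), C2(2μF, Q=10μC, V=5.00V), C3(5μF, Q=19μC, V=3.80V), C4(3μF, Q=8μC, V=2.67V)
Op 1: CLOSE 3-1: Q_total=20.00, C_total=10.00, V=2.00; Q3=10.00, Q1=10.00; dissipated=16.200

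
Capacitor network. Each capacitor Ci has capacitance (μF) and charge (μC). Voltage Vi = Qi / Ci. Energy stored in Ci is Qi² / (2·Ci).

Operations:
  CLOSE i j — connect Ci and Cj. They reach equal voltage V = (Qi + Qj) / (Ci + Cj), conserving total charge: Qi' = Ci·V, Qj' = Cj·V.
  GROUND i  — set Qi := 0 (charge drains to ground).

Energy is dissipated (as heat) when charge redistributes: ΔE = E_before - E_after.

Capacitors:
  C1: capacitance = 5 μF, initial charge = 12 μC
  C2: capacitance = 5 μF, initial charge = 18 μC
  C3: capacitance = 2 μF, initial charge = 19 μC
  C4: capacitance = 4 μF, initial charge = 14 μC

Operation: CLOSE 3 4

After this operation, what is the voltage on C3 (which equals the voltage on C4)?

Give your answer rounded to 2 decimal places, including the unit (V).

Answer: 5.50 V

Derivation:
Initial: C1(5μF, Q=12μC, V=2.40V), C2(5μF, Q=18μC, V=3.60V), C3(2μF, Q=19μC, V=9.50V), C4(4μF, Q=14μC, V=3.50V)
Op 1: CLOSE 3-4: Q_total=33.00, C_total=6.00, V=5.50; Q3=11.00, Q4=22.00; dissipated=24.000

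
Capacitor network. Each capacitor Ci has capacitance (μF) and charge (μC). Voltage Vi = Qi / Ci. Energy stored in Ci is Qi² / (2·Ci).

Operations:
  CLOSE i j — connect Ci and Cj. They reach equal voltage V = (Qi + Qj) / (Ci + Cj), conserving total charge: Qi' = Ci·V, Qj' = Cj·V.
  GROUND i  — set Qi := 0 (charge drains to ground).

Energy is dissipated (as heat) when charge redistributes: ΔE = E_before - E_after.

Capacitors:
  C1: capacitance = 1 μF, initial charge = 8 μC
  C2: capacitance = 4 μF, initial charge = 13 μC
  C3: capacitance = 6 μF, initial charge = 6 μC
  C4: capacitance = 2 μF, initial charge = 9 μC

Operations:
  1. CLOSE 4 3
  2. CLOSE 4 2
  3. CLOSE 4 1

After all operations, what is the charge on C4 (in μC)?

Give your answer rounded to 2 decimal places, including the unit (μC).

Answer: 9.06 μC

Derivation:
Initial: C1(1μF, Q=8μC, V=8.00V), C2(4μF, Q=13μC, V=3.25V), C3(6μF, Q=6μC, V=1.00V), C4(2μF, Q=9μC, V=4.50V)
Op 1: CLOSE 4-3: Q_total=15.00, C_total=8.00, V=1.88; Q4=3.75, Q3=11.25; dissipated=9.188
Op 2: CLOSE 4-2: Q_total=16.75, C_total=6.00, V=2.79; Q4=5.58, Q2=11.17; dissipated=1.260
Op 3: CLOSE 4-1: Q_total=13.58, C_total=3.00, V=4.53; Q4=9.06, Q1=4.53; dissipated=9.042
Final charges: Q1=4.53, Q2=11.17, Q3=11.25, Q4=9.06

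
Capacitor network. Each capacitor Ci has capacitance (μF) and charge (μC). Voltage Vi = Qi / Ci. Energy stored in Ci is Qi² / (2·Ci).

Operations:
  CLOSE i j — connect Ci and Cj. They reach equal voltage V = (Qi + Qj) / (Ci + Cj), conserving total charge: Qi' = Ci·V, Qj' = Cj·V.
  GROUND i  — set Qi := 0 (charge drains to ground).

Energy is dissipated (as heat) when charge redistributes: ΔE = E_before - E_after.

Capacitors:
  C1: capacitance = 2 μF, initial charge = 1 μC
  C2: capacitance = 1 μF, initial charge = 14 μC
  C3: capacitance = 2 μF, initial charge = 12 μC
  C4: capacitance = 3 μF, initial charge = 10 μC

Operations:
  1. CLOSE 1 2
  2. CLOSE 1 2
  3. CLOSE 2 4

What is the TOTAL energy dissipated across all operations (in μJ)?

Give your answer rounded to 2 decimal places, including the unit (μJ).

Initial: C1(2μF, Q=1μC, V=0.50V), C2(1μF, Q=14μC, V=14.00V), C3(2μF, Q=12μC, V=6.00V), C4(3μF, Q=10μC, V=3.33V)
Op 1: CLOSE 1-2: Q_total=15.00, C_total=3.00, V=5.00; Q1=10.00, Q2=5.00; dissipated=60.750
Op 2: CLOSE 1-2: Q_total=15.00, C_total=3.00, V=5.00; Q1=10.00, Q2=5.00; dissipated=0.000
Op 3: CLOSE 2-4: Q_total=15.00, C_total=4.00, V=3.75; Q2=3.75, Q4=11.25; dissipated=1.042
Total dissipated: 61.792 μJ

Answer: 61.79 μJ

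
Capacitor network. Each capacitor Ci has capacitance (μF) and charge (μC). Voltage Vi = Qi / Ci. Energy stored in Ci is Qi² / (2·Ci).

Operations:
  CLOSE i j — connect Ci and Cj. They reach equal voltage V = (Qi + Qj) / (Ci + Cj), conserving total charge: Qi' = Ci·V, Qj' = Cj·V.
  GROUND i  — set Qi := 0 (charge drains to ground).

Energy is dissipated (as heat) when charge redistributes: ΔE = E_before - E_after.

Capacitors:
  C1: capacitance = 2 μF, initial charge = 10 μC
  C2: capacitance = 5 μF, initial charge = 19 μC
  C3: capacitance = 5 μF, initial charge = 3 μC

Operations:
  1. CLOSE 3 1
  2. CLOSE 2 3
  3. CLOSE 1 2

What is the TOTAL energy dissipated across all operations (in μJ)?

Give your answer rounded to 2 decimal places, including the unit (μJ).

Answer: 19.22 μJ

Derivation:
Initial: C1(2μF, Q=10μC, V=5.00V), C2(5μF, Q=19μC, V=3.80V), C3(5μF, Q=3μC, V=0.60V)
Op 1: CLOSE 3-1: Q_total=13.00, C_total=7.00, V=1.86; Q3=9.29, Q1=3.71; dissipated=13.829
Op 2: CLOSE 2-3: Q_total=28.29, C_total=10.00, V=2.83; Q2=14.14, Q3=14.14; dissipated=4.718
Op 3: CLOSE 1-2: Q_total=17.86, C_total=7.00, V=2.55; Q1=5.10, Q2=12.76; dissipated=0.674
Total dissipated: 19.221 μJ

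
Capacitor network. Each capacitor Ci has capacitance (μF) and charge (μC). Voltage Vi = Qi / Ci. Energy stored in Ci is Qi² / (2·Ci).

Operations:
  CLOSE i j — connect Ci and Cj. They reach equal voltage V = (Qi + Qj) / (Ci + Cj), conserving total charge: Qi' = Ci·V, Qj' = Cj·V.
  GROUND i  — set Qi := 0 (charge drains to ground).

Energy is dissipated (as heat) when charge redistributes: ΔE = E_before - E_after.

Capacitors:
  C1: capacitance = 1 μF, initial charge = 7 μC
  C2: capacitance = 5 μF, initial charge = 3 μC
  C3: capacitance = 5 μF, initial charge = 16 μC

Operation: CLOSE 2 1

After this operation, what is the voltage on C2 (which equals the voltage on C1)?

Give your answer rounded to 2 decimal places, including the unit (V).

Initial: C1(1μF, Q=7μC, V=7.00V), C2(5μF, Q=3μC, V=0.60V), C3(5μF, Q=16μC, V=3.20V)
Op 1: CLOSE 2-1: Q_total=10.00, C_total=6.00, V=1.67; Q2=8.33, Q1=1.67; dissipated=17.067

Answer: 1.67 V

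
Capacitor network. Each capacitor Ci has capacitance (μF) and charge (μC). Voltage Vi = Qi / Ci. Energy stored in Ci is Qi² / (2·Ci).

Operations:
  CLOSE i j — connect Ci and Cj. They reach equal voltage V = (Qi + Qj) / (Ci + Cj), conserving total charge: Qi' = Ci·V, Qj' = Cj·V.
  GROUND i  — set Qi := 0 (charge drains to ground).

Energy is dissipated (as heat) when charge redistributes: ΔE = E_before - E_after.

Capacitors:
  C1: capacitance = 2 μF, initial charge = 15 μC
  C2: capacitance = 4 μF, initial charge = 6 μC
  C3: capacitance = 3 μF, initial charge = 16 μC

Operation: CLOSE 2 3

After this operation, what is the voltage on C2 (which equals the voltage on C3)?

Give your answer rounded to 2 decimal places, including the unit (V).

Initial: C1(2μF, Q=15μC, V=7.50V), C2(4μF, Q=6μC, V=1.50V), C3(3μF, Q=16μC, V=5.33V)
Op 1: CLOSE 2-3: Q_total=22.00, C_total=7.00, V=3.14; Q2=12.57, Q3=9.43; dissipated=12.595

Answer: 3.14 V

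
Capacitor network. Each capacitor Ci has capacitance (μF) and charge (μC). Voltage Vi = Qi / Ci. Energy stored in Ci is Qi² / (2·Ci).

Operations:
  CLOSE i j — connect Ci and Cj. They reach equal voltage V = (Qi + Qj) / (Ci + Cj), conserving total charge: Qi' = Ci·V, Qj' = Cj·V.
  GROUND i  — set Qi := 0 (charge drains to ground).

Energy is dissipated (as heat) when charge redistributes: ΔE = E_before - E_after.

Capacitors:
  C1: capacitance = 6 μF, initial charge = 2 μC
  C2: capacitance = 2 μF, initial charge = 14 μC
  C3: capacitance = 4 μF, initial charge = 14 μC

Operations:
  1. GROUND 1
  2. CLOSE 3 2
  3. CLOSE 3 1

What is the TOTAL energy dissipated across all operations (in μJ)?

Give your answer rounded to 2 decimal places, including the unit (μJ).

Answer: 34.63 μJ

Derivation:
Initial: C1(6μF, Q=2μC, V=0.33V), C2(2μF, Q=14μC, V=7.00V), C3(4μF, Q=14μC, V=3.50V)
Op 1: GROUND 1: Q1=0; energy lost=0.333
Op 2: CLOSE 3-2: Q_total=28.00, C_total=6.00, V=4.67; Q3=18.67, Q2=9.33; dissipated=8.167
Op 3: CLOSE 3-1: Q_total=18.67, C_total=10.00, V=1.87; Q3=7.47, Q1=11.20; dissipated=26.133
Total dissipated: 34.633 μJ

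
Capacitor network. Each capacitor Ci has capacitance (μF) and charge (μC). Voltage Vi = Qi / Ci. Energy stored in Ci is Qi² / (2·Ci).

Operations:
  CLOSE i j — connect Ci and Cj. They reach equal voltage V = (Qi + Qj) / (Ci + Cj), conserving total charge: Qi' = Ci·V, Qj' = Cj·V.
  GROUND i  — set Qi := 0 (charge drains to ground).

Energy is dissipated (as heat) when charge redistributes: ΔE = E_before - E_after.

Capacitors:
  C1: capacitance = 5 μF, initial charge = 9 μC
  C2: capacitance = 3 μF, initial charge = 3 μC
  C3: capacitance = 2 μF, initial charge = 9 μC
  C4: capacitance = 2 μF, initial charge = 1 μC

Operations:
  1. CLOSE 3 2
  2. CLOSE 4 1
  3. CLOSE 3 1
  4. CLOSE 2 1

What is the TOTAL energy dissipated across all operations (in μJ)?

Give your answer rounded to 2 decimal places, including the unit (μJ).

Answer: 9.68 μJ

Derivation:
Initial: C1(5μF, Q=9μC, V=1.80V), C2(3μF, Q=3μC, V=1.00V), C3(2μF, Q=9μC, V=4.50V), C4(2μF, Q=1μC, V=0.50V)
Op 1: CLOSE 3-2: Q_total=12.00, C_total=5.00, V=2.40; Q3=4.80, Q2=7.20; dissipated=7.350
Op 2: CLOSE 4-1: Q_total=10.00, C_total=7.00, V=1.43; Q4=2.86, Q1=7.14; dissipated=1.207
Op 3: CLOSE 3-1: Q_total=11.94, C_total=7.00, V=1.71; Q3=3.41, Q1=8.53; dissipated=0.674
Op 4: CLOSE 2-1: Q_total=15.73, C_total=8.00, V=1.97; Q2=5.90, Q1=9.83; dissipated=0.451
Total dissipated: 9.683 μJ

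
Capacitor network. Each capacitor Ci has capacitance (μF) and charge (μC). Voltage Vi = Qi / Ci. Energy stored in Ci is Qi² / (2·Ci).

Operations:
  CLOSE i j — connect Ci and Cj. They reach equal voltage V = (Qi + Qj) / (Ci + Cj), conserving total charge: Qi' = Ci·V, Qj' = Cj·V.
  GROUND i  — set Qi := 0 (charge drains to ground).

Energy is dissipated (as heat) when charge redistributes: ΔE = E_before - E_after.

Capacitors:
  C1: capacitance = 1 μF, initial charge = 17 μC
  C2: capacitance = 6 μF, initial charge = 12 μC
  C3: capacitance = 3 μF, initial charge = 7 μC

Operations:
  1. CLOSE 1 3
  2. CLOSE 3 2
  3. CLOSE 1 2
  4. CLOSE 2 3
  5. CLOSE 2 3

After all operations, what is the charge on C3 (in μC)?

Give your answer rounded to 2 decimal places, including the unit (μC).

Initial: C1(1μF, Q=17μC, V=17.00V), C2(6μF, Q=12μC, V=2.00V), C3(3μF, Q=7μC, V=2.33V)
Op 1: CLOSE 1-3: Q_total=24.00, C_total=4.00, V=6.00; Q1=6.00, Q3=18.00; dissipated=80.667
Op 2: CLOSE 3-2: Q_total=30.00, C_total=9.00, V=3.33; Q3=10.00, Q2=20.00; dissipated=16.000
Op 3: CLOSE 1-2: Q_total=26.00, C_total=7.00, V=3.71; Q1=3.71, Q2=22.29; dissipated=3.048
Op 4: CLOSE 2-3: Q_total=32.29, C_total=9.00, V=3.59; Q2=21.52, Q3=10.76; dissipated=0.145
Op 5: CLOSE 2-3: Q_total=32.29, C_total=9.00, V=3.59; Q2=21.52, Q3=10.76; dissipated=0.000
Final charges: Q1=3.71, Q2=21.52, Q3=10.76

Answer: 10.76 μC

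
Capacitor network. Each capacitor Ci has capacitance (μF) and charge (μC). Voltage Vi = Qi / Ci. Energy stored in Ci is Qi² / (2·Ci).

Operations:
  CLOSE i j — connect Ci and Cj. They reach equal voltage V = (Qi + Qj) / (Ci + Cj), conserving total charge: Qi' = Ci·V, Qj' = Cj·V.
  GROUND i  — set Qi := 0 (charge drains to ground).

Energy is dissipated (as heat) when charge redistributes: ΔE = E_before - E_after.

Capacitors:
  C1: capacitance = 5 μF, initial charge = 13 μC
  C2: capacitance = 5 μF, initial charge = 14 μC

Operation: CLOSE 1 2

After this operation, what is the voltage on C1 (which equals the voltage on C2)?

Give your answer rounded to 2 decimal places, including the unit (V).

Initial: C1(5μF, Q=13μC, V=2.60V), C2(5μF, Q=14μC, V=2.80V)
Op 1: CLOSE 1-2: Q_total=27.00, C_total=10.00, V=2.70; Q1=13.50, Q2=13.50; dissipated=0.050

Answer: 2.70 V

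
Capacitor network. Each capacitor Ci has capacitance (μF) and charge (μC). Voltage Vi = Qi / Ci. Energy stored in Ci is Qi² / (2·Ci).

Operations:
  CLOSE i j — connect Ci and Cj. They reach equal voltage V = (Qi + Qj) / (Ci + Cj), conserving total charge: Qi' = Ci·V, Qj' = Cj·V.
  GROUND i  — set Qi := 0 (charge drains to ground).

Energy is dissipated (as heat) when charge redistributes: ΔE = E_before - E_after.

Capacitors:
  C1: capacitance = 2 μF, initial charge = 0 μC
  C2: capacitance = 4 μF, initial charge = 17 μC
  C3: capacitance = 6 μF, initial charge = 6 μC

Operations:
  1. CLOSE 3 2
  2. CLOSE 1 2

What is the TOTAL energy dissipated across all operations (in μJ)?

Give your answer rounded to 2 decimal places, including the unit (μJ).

Initial: C1(2μF, Q=0μC, V=0.00V), C2(4μF, Q=17μC, V=4.25V), C3(6μF, Q=6μC, V=1.00V)
Op 1: CLOSE 3-2: Q_total=23.00, C_total=10.00, V=2.30; Q3=13.80, Q2=9.20; dissipated=12.675
Op 2: CLOSE 1-2: Q_total=9.20, C_total=6.00, V=1.53; Q1=3.07, Q2=6.13; dissipated=3.527
Total dissipated: 16.202 μJ

Answer: 16.20 μJ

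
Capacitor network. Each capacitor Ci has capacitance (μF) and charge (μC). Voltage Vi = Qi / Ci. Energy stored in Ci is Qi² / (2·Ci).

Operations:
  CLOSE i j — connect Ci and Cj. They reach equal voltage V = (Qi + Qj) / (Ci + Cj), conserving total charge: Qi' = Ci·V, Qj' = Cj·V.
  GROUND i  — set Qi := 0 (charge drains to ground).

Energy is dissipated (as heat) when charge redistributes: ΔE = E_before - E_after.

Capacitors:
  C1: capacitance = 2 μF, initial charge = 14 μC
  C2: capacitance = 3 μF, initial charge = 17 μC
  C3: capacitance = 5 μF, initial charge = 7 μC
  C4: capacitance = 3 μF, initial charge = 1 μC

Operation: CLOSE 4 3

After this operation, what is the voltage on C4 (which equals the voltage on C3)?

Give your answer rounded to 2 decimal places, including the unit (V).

Initial: C1(2μF, Q=14μC, V=7.00V), C2(3μF, Q=17μC, V=5.67V), C3(5μF, Q=7μC, V=1.40V), C4(3μF, Q=1μC, V=0.33V)
Op 1: CLOSE 4-3: Q_total=8.00, C_total=8.00, V=1.00; Q4=3.00, Q3=5.00; dissipated=1.067

Answer: 1.00 V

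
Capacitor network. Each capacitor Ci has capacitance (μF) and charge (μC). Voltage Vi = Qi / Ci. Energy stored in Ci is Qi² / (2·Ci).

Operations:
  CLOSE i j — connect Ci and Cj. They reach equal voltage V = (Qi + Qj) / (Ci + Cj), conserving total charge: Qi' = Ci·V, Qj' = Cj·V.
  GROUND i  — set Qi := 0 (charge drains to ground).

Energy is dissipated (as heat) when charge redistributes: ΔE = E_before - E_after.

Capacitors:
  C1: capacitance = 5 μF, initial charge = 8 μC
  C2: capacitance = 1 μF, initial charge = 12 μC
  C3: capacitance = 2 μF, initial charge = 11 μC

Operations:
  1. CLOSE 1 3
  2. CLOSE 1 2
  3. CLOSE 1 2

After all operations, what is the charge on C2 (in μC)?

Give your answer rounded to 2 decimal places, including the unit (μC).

Answer: 4.26 μC

Derivation:
Initial: C1(5μF, Q=8μC, V=1.60V), C2(1μF, Q=12μC, V=12.00V), C3(2μF, Q=11μC, V=5.50V)
Op 1: CLOSE 1-3: Q_total=19.00, C_total=7.00, V=2.71; Q1=13.57, Q3=5.43; dissipated=10.864
Op 2: CLOSE 1-2: Q_total=25.57, C_total=6.00, V=4.26; Q1=21.31, Q2=4.26; dissipated=35.927
Op 3: CLOSE 1-2: Q_total=25.57, C_total=6.00, V=4.26; Q1=21.31, Q2=4.26; dissipated=0.000
Final charges: Q1=21.31, Q2=4.26, Q3=5.43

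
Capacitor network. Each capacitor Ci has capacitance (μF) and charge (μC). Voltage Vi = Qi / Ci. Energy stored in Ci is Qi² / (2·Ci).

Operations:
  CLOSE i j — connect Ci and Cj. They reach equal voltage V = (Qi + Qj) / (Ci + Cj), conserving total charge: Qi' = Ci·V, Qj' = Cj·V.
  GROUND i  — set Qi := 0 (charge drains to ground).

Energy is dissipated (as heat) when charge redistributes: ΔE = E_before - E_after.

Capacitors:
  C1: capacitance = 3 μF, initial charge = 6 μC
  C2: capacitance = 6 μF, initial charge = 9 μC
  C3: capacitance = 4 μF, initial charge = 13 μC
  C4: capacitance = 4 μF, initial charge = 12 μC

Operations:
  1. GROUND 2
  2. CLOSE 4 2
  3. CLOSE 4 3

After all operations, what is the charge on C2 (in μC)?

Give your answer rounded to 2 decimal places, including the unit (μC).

Answer: 7.20 μC

Derivation:
Initial: C1(3μF, Q=6μC, V=2.00V), C2(6μF, Q=9μC, V=1.50V), C3(4μF, Q=13μC, V=3.25V), C4(4μF, Q=12μC, V=3.00V)
Op 1: GROUND 2: Q2=0; energy lost=6.750
Op 2: CLOSE 4-2: Q_total=12.00, C_total=10.00, V=1.20; Q4=4.80, Q2=7.20; dissipated=10.800
Op 3: CLOSE 4-3: Q_total=17.80, C_total=8.00, V=2.23; Q4=8.90, Q3=8.90; dissipated=4.202
Final charges: Q1=6.00, Q2=7.20, Q3=8.90, Q4=8.90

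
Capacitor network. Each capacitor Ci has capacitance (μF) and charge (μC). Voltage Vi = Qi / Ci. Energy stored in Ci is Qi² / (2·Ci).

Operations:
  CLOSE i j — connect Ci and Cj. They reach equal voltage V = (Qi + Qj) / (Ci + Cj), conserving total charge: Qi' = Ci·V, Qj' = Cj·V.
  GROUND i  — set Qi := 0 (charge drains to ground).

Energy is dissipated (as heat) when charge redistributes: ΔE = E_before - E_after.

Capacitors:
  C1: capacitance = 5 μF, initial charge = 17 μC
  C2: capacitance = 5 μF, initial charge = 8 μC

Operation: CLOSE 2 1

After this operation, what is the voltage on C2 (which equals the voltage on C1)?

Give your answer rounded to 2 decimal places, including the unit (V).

Initial: C1(5μF, Q=17μC, V=3.40V), C2(5μF, Q=8μC, V=1.60V)
Op 1: CLOSE 2-1: Q_total=25.00, C_total=10.00, V=2.50; Q2=12.50, Q1=12.50; dissipated=4.050

Answer: 2.50 V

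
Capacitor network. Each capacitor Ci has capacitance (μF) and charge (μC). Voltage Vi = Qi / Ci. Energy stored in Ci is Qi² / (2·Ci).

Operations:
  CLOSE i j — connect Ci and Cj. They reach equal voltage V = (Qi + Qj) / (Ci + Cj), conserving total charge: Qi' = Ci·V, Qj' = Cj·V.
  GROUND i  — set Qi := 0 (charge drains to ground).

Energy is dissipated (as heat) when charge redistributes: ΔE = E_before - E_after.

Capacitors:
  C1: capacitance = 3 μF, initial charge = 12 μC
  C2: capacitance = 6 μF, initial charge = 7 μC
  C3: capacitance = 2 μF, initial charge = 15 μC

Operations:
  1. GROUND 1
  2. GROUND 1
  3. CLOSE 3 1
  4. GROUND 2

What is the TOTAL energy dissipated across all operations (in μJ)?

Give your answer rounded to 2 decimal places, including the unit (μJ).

Initial: C1(3μF, Q=12μC, V=4.00V), C2(6μF, Q=7μC, V=1.17V), C3(2μF, Q=15μC, V=7.50V)
Op 1: GROUND 1: Q1=0; energy lost=24.000
Op 2: GROUND 1: Q1=0; energy lost=0.000
Op 3: CLOSE 3-1: Q_total=15.00, C_total=5.00, V=3.00; Q3=6.00, Q1=9.00; dissipated=33.750
Op 4: GROUND 2: Q2=0; energy lost=4.083
Total dissipated: 61.833 μJ

Answer: 61.83 μJ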